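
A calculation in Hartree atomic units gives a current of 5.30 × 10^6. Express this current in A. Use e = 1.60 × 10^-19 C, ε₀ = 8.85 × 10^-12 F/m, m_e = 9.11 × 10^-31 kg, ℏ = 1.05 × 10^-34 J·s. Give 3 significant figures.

3.54 × 10^4 A

One atomic unit of electric current: I_au = e E_h/ℏ = m_e e⁵/((4πε₀)²ℏ³) = 6.67 × 10^-3 A.
5.30 × 10^6 × 6.67 × 10^-3 A = 3.54 × 10^4 A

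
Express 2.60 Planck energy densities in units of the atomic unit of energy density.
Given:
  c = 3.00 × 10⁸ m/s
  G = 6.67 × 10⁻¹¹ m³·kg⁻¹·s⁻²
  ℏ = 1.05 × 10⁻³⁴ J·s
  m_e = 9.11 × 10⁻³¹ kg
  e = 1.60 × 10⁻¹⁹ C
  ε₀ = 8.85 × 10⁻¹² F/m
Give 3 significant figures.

4.04 × 10¹⁰⁰

Planck energy density: u_P = c⁷/(ℏG²) = 4.68 × 10¹¹³ J/m³
atomic unit of energy density: u_au = E_h/a₀³ = m_e⁴e¹⁰/((4πε₀)⁵ℏ⁸) = 3.01 × 10¹³ J/m³
2.60 × 4.68 × 10¹¹³ / 3.01 × 10¹³ = 4.04 × 10¹⁰⁰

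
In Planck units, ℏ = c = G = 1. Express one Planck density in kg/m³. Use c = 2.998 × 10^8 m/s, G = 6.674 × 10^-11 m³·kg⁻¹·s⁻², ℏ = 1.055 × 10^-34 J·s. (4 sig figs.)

Dimensional analysis gives ρ_P = c⁵/(ℏG²).
  = 2.422 × 10^42 / 4.699 × 10^-55
  = 5.154 × 10^96 kg/m³

5.154 × 10^96 kg/m³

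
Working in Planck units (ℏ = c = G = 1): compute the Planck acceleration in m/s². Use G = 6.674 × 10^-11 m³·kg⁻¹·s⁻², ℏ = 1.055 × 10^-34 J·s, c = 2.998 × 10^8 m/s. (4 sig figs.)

5.560 × 10^51 m/s²

Dimensional analysis gives a_P = √(c⁷/(ℏG)).
  = √(3.092 × 10^103)
  = 5.560 × 10^51 m/s²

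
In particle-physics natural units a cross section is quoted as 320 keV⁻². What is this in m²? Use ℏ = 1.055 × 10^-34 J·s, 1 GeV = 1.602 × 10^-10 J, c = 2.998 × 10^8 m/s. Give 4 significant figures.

Area is [L]² = [E]⁻²·(ℏc)²; restore (ℏc)².
1 GeV⁻² → (ℏc)² × (1 GeV in J)⁻² = 3.898 × 10^-32 m².
Convert the energy scale: 320 keV⁻² = 3.20 × 10^14 GeV⁻².
Result: 3.20 × 10^14 × 3.898 × 10^-32 = 1.247 × 10^-17 m².

1.247 × 10^-17 m²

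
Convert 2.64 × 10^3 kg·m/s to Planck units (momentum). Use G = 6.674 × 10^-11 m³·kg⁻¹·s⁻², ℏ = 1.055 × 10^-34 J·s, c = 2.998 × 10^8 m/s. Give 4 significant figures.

Planck momentum: p_P = √(ℏc³/G) = 6.527 kg·m/s.
2.64 × 10^3 / 6.527 = 404.5

404.5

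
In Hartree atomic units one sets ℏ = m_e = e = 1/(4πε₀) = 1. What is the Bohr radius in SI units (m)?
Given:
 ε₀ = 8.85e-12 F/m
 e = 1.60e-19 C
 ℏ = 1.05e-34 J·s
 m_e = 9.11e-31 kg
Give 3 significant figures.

5.26e-11 m

a₀ = 4πε₀ℏ²/(m_e e²)
  = 1.23e-78 / 2.33e-68
  = 5.26e-11 m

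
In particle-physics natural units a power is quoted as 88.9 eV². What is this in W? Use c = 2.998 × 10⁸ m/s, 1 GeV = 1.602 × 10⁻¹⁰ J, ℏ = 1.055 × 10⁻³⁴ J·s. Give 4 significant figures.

0.02163 W

Power is [E]/[T] = [E]²/ℏ.
1 GeV² → 1/ℏ × (1 GeV in J)² = 2.433 × 10¹⁴ W.
Convert the energy scale: 88.9 eV² = 8.89 × 10⁻¹⁷ GeV².
Result: 8.89 × 10⁻¹⁷ × 2.433 × 10¹⁴ = 0.02163 W.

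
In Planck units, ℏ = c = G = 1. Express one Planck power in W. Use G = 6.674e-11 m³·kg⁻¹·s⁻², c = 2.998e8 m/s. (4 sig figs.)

3.629e52 W

Dimensional analysis gives P_P = c⁵/G.
  = 2.422e42 / 6.674e-11
  = 3.629e52 W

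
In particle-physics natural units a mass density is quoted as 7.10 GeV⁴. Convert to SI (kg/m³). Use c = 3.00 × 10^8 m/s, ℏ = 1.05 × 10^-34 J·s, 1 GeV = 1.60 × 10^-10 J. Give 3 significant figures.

1.65 × 10^21 kg/m³

Mass density is [E]/(c²[L]³) = [E]⁴/(ℏ³c⁵).
1 GeV⁴ → 1/(ℏ³c⁵) × (1 GeV in J)⁴ = 2.33 × 10^20 kg/m³.
Result: 7.10 × 2.33 × 10^20 = 1.65 × 10^21 kg/m³.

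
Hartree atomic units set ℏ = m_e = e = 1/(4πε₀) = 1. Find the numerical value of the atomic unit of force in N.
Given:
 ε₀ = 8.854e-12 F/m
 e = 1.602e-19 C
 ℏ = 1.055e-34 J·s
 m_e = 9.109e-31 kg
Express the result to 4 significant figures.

8.220e-8 N

Dimensional analysis gives F_au = E_h/a₀ = m_e²e⁶/((4πε₀)³ℏ⁴).
E_h = 4.354e-18 J
a₀ = 5.297e-11 m
E_h/a₀ = 8.220e-8 N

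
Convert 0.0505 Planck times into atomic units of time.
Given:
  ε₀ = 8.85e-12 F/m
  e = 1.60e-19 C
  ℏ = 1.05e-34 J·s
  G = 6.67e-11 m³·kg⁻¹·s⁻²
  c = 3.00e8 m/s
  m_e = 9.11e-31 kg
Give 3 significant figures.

Planck time: t_P = √(ℏG/c⁵) = 5.37e-44 s
atomic unit of time: τ_au = (4πε₀)²ℏ³/(m_e e⁴) = 2.40e-17 s
0.0505 × 5.37e-44 / 2.40e-17 = 1.13e-28

1.13e-28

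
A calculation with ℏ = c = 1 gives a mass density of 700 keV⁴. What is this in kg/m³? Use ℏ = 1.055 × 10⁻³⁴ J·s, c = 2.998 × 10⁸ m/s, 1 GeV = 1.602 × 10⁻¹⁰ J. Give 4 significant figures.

0.1621 kg/m³

Mass density is [E]/(c²[L]³) = [E]⁴/(ℏ³c⁵).
1 GeV⁴ → 1/(ℏ³c⁵) × (1 GeV in J)⁴ = 2.316 × 10²⁰ kg/m³.
Convert the energy scale: 700 keV⁴ = 7.00 × 10⁻²² GeV⁴.
Result: 7.00 × 10⁻²² × 2.316 × 10²⁰ = 0.1621 kg/m³.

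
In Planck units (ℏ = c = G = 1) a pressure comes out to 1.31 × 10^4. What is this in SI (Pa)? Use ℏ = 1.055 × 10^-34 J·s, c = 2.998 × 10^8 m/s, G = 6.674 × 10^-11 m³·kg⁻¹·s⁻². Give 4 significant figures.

6.068 × 10^117 Pa

One Planck pressure: p_P = c⁷/(ℏG²) = 4.632 × 10^113 Pa.
1.31 × 10^4 × 4.632 × 10^113 Pa = 6.068 × 10^117 Pa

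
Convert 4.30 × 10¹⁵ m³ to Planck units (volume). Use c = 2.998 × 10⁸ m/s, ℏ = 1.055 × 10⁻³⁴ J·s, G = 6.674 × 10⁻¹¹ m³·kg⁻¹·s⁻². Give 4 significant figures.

1.018 × 10¹²⁰

Planck volume: V_P = (ℏG/c³)^(3/2) = 4.224 × 10⁻¹⁰⁵ m³.
4.30 × 10¹⁵ / 4.224 × 10⁻¹⁰⁵ = 1.018 × 10¹²⁰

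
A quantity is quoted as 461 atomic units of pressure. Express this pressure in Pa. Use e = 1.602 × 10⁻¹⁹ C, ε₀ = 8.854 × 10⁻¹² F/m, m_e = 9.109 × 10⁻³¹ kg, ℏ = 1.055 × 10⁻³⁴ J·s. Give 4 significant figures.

1.350 × 10¹⁶ Pa

One atomic unit of pressure: P_au = E_h/a₀³ = m_e⁴e¹⁰/((4πε₀)⁵ℏ⁸) = 2.929 × 10¹³ Pa.
461 × 2.929 × 10¹³ Pa = 1.350 × 10¹⁶ Pa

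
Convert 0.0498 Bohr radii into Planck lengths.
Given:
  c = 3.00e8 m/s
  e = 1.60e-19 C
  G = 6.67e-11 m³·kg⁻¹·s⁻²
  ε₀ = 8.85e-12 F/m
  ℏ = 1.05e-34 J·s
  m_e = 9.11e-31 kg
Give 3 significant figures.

1.63e23

Bohr radius: a₀ = 4πε₀ℏ²/(m_e e²) = 5.26e-11 m
Planck length: ℓ_P = √(ℏG/c³) = 1.61e-35 m
0.0498 × 5.26e-11 / 1.61e-35 = 1.63e23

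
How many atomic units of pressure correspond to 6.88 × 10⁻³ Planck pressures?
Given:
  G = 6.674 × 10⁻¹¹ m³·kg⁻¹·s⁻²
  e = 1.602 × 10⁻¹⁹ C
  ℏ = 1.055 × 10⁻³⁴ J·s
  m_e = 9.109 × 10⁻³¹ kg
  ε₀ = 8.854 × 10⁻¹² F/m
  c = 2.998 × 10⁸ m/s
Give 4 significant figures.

1.088 × 10⁹⁸

Planck pressure: p_P = c⁷/(ℏG²) = 4.632 × 10¹¹³ Pa
atomic unit of pressure: P_au = E_h/a₀³ = m_e⁴e¹⁰/((4πε₀)⁵ℏ⁸) = 2.929 × 10¹³ Pa
6.88 × 10⁻³ × 4.632 × 10¹¹³ / 2.929 × 10¹³ = 1.088 × 10⁹⁸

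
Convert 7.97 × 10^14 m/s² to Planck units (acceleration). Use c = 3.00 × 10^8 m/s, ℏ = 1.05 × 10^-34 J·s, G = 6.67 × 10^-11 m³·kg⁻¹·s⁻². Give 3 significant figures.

Planck acceleration: a_P = √(c⁷/(ℏG)) = 5.59 × 10^51 m/s².
7.97 × 10^14 / 5.59 × 10^51 = 1.43 × 10^-37

1.43 × 10^-37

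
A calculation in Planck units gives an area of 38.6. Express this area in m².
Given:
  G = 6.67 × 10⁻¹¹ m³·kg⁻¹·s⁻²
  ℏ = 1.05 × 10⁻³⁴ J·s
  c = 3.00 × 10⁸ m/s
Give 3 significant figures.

1.00 × 10⁻⁶⁸ m²

One Planck area: A_P = ℏG/c³ = 2.59 × 10⁻⁷⁰ m².
38.6 × 2.59 × 10⁻⁷⁰ m² = 1.00 × 10⁻⁶⁸ m²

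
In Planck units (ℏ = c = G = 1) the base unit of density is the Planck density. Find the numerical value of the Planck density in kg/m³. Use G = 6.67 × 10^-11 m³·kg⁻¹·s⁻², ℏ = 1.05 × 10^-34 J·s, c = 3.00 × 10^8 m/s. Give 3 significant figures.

ρ_P = c⁵/(ℏG²)
  = 2.43 × 10^42 / 4.67 × 10^-55
  = 5.20 × 10^96 kg/m³

5.20 × 10^96 kg/m³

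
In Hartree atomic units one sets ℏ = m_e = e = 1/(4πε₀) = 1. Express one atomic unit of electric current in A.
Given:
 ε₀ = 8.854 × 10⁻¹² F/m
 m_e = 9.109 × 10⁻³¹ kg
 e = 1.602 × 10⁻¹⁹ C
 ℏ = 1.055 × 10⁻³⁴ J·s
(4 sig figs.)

I_au = e E_h/ℏ = m_e e⁵/((4πε₀)²ℏ³)
E_h = 4.354 × 10⁻¹⁸ J
e·E_h/ℏ = 6.612 × 10⁻³ A

6.612 × 10⁻³ A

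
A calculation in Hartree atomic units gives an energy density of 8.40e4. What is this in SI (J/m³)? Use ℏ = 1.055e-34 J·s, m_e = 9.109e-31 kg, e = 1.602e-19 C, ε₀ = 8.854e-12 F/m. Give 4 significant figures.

One atomic unit of energy density: u_au = E_h/a₀³ = m_e⁴e¹⁰/((4πε₀)⁵ℏ⁸) = 2.929e13 J/m³.
8.40e4 × 2.929e13 J/m³ = 2.460e18 J/m³

2.460e18 J/m³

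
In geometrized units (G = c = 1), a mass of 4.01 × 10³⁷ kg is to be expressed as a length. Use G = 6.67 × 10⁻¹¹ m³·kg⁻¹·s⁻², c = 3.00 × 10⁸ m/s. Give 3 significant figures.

In G = c = 1 units mass has dimensions of length; the conversion factor is G/c².
4.01 × 10³⁷ kg × (G/c²) = 2.97 × 10¹⁰ m

2.97 × 10¹⁰ m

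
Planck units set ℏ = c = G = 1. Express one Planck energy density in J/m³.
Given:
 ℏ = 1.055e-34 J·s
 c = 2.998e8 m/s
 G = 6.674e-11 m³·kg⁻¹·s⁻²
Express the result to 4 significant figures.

4.632e113 J/m³

From ℏ = c = G = 1 the energy density scale is u_P = c⁷/(ℏG²).
  = 2.177e59 / 4.699e-55
  = 4.632e113 J/m³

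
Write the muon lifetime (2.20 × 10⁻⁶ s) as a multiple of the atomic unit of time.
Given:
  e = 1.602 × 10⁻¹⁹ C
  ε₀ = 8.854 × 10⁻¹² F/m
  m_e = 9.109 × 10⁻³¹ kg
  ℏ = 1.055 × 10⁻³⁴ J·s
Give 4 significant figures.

9.080 × 10¹⁰

atomic unit of time: τ_au = (4πε₀)²ℏ³/(m_e e⁴) = 2.423 × 10⁻¹⁷ s.
2.20 × 10⁻⁶ / 2.423 × 10⁻¹⁷ = 9.080 × 10¹⁰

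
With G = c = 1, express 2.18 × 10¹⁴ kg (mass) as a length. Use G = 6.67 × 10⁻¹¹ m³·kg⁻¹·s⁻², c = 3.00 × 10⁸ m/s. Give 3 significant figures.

1.62 × 10⁻¹³ m

In G = c = 1 units mass has dimensions of length; the conversion factor is G/c².
2.18 × 10¹⁴ kg × (G/c²) = 1.62 × 10⁻¹³ m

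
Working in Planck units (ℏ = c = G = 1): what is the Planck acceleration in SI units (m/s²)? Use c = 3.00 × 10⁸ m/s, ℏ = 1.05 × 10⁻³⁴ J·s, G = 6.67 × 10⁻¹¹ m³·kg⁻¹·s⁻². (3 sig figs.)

5.59 × 10⁵¹ m/s²

Dimensional analysis gives a_P = √(c⁷/(ℏG)).
  = √(3.12 × 10¹⁰³)
  = 5.59 × 10⁵¹ m/s²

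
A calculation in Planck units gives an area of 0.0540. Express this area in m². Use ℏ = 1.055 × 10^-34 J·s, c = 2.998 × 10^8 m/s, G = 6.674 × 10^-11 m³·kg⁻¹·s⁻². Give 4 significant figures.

1.411 × 10^-71 m²

One Planck area: A_P = ℏG/c³ = 2.613 × 10^-70 m².
0.0540 × 2.613 × 10^-70 m² = 1.411 × 10^-71 m²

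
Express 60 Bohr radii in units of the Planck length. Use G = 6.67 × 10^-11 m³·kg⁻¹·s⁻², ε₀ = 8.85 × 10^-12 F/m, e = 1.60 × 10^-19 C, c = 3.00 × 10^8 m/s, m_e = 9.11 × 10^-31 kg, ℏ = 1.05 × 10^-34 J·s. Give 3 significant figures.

1.96 × 10^26

Bohr radius: a₀ = 4πε₀ℏ²/(m_e e²) = 5.26 × 10^-11 m
Planck length: ℓ_P = √(ℏG/c³) = 1.61 × 10^-35 m
60 × 5.26 × 10^-11 / 1.61 × 10^-35 = 1.96 × 10^26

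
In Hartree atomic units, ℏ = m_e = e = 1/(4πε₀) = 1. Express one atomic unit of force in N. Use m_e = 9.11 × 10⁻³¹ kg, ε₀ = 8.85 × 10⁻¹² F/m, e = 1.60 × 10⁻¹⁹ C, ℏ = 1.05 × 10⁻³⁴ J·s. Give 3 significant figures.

8.33 × 10⁻⁸ N

The unique combination of the constants set to 1 with dimensions of force is F_au = E_h/a₀ = m_e²e⁶/((4πε₀)³ℏ⁴).
E_h = 4.38 × 10⁻¹⁸ J
a₀ = 5.26 × 10⁻¹¹ m
E_h/a₀ = 8.33 × 10⁻⁸ N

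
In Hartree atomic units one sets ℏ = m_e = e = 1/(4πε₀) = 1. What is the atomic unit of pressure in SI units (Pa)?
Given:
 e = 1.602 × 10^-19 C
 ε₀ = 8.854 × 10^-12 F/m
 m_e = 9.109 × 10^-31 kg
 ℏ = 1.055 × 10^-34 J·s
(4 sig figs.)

2.929 × 10^13 Pa

P_au = E_h/a₀³ = m_e⁴e¹⁰/((4πε₀)⁵ℏ⁸)
E_h = 4.354 × 10^-18 J
a₀ = 5.297 × 10^-11 m
E_h/a₀³ = 2.929 × 10^13 Pa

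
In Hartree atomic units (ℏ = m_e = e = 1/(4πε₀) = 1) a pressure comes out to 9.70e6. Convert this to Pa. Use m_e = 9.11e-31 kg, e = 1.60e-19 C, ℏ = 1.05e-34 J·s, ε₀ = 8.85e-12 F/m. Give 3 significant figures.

One atomic unit of pressure: P_au = E_h/a₀³ = m_e⁴e¹⁰/((4πε₀)⁵ℏ⁸) = 3.01e13 Pa.
9.70e6 × 3.01e13 Pa = 2.92e20 Pa

2.92e20 Pa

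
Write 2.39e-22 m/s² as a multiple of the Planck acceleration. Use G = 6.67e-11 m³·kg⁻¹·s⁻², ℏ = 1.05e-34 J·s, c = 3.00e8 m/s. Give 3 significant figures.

4.28e-74

Planck acceleration: a_P = √(c⁷/(ℏG)) = 5.59e51 m/s².
2.39e-22 / 5.59e51 = 4.28e-74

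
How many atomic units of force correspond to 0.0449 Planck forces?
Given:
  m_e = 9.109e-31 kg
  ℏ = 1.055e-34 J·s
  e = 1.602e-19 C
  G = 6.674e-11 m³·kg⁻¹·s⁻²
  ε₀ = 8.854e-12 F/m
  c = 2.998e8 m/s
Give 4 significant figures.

Planck force: F_P = c⁴/G = 1.210e44 N
atomic unit of force: F_au = E_h/a₀ = m_e²e⁶/((4πε₀)³ℏ⁴) = 8.220e-8 N
0.0449 × 1.210e44 / 8.220e-8 = 6.612e49

6.612e49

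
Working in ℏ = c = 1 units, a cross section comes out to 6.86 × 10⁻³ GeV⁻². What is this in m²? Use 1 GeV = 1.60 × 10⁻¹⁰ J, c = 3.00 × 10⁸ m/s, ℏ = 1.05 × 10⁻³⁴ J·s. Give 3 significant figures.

Area is [L]² = [E]⁻²·(ℏc)²; restore (ℏc)².
1 GeV⁻² → (ℏc)² × (1 GeV in J)⁻² = 3.88 × 10⁻³² m².
Result: 6.86 × 10⁻³ × 3.88 × 10⁻³² = 2.66 × 10⁻³⁴ m².

2.66 × 10⁻³⁴ m²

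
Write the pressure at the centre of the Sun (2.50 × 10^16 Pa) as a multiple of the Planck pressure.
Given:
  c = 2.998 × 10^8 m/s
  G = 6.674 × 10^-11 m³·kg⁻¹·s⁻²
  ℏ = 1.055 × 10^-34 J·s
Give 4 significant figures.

Planck pressure: p_P = c⁷/(ℏG²) = 4.632 × 10^113 Pa.
2.50 × 10^16 / 4.632 × 10^113 = 5.397 × 10^-98

5.397 × 10^-98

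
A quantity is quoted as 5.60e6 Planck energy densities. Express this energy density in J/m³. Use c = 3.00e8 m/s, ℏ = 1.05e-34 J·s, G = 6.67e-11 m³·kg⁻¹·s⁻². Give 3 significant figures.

One Planck energy density: u_P = c⁷/(ℏG²) = 4.68e113 J/m³.
5.60e6 × 4.68e113 J/m³ = 2.62e120 J/m³

2.62e120 J/m³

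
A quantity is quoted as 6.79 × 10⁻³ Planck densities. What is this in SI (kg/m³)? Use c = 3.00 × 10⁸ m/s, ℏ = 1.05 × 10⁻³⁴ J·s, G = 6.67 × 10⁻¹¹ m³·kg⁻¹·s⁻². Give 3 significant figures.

One Planck density: ρ_P = c⁵/(ℏG²) = 5.20 × 10⁹⁶ kg/m³.
6.79 × 10⁻³ × 5.20 × 10⁹⁶ kg/m³ = 3.53 × 10⁹⁴ kg/m³

3.53 × 10⁹⁴ kg/m³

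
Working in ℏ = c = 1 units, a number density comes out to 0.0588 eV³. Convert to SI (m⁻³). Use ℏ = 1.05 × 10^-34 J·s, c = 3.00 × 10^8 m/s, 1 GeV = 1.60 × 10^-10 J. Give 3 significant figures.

7.71 × 10^18 m⁻³

Number density is [L]⁻³ = [E]³/(ℏc)³.
1 GeV³ → 1/(ℏc)³ × (1 GeV in J)³ = 1.31 × 10^47 m⁻³.
Convert the energy scale: 0.0588 eV³ = 5.88 × 10^-29 GeV³.
Result: 5.88 × 10^-29 × 1.31 × 10^47 = 7.71 × 10^18 m⁻³.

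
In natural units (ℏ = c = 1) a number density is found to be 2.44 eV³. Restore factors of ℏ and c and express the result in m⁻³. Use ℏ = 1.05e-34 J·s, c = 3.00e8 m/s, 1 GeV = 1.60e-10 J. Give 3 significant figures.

3.20e20 m⁻³

Number density is [L]⁻³ = [E]³/(ℏc)³.
1 GeV³ → 1/(ℏc)³ × (1 GeV in J)³ = 1.31e47 m⁻³.
Convert the energy scale: 2.44 eV³ = 2.44e-27 GeV³.
Result: 2.44e-27 × 1.31e47 = 3.20e20 m⁻³.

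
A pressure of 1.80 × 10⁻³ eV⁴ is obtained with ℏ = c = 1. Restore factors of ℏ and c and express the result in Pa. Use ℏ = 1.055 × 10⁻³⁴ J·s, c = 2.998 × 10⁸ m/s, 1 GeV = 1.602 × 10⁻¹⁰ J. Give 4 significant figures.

0.03747 Pa

Pressure is [E]/[L]³ = [E]⁴/(ℏc)³.
1 GeV⁴ → 1/(ℏc)³ × (1 GeV in J)⁴ = 2.082 × 10³⁷ Pa.
Convert the energy scale: 1.80 × 10⁻³ eV⁴ = 1.80 × 10⁻³⁹ GeV⁴.
Result: 1.80 × 10⁻³⁹ × 2.082 × 10³⁷ = 0.03747 Pa.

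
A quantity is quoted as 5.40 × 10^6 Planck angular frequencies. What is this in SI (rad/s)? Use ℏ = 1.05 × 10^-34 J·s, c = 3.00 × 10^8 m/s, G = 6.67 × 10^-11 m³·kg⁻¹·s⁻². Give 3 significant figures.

1.01 × 10^50 rad/s

One Planck angular frequency: ω_P = √(c⁵/(ℏG)) = 1.86 × 10^43 rad/s.
5.40 × 10^6 × 1.86 × 10^43 rad/s = 1.01 × 10^50 rad/s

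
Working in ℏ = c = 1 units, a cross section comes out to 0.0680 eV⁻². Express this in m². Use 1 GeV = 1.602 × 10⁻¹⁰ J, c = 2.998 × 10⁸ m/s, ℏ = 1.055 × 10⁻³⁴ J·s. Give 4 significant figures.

2.651 × 10⁻¹⁵ m²

Area is [L]² = [E]⁻²·(ℏc)²; restore (ℏc)².
1 GeV⁻² → (ℏc)² × (1 GeV in J)⁻² = 3.898 × 10⁻³² m².
Convert the energy scale: 0.0680 eV⁻² = 6.80 × 10¹⁶ GeV⁻².
Result: 6.80 × 10¹⁶ × 3.898 × 10⁻³² = 2.651 × 10⁻¹⁵ m².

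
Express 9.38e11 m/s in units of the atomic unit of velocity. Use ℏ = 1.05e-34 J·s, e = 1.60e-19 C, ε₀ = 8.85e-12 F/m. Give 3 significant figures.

atomic unit of velocity: v_au = e²/(4πε₀ℏ) = 2.19e6 m/s.
9.38e11 / 2.19e6 = 4.28e5

4.28e5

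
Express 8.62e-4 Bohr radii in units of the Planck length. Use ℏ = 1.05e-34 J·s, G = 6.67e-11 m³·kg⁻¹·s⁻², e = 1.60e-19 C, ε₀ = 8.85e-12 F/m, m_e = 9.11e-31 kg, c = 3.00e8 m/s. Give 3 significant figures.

2.81e21

Bohr radius: a₀ = 4πε₀ℏ²/(m_e e²) = 5.26e-11 m
Planck length: ℓ_P = √(ℏG/c³) = 1.61e-35 m
8.62e-4 × 5.26e-11 / 1.61e-35 = 2.81e21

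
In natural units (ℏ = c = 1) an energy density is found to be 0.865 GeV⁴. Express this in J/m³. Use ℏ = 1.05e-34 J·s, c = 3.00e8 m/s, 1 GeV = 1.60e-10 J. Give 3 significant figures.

1.81e37 J/m³

[E]/[L]³ = [E]⁴/(ℏc)³; restore (ℏc)⁻³.
1 GeV⁴ → 1/(ℏc)³ × (1 GeV in J)⁴ = 2.10e37 J/m³.
Result: 0.865 × 2.10e37 = 1.81e37 J/m³.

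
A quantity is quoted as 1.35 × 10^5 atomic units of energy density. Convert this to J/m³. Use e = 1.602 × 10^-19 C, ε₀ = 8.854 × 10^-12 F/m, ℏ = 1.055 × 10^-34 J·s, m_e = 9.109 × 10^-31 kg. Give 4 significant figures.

3.954 × 10^18 J/m³

One atomic unit of energy density: u_au = E_h/a₀³ = m_e⁴e¹⁰/((4πε₀)⁵ℏ⁸) = 2.929 × 10^13 J/m³.
1.35 × 10^5 × 2.929 × 10^13 J/m³ = 3.954 × 10^18 J/m³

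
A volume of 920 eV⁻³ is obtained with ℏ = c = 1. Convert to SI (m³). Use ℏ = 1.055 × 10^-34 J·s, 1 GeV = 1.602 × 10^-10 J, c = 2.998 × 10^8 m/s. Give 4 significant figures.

Volume is [L]³ = [E]⁻³·(ℏc)³.
1 GeV⁻³ → (ℏc)³ × (1 GeV in J)⁻³ = 7.696 × 10^-48 m³.
Convert the energy scale: 920 eV⁻³ = 9.20 × 10^29 GeV⁻³.
Result: 9.20 × 10^29 × 7.696 × 10^-48 = 7.080 × 10^-18 m³.

7.080 × 10^-18 m³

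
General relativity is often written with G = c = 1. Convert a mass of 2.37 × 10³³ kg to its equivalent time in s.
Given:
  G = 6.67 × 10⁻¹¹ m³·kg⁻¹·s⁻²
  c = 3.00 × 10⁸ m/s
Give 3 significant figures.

Mass → time via G/c³.
2.37 × 10³³ kg × (G/c³) = 5.85 × 10⁻³ s

5.85 × 10⁻³ s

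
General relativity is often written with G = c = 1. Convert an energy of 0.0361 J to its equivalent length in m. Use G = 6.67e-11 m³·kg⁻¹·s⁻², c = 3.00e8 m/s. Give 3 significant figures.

2.97e-46 m

Energy → length via G/c⁴.
0.0361 J × (G/c⁴) = 2.97e-46 m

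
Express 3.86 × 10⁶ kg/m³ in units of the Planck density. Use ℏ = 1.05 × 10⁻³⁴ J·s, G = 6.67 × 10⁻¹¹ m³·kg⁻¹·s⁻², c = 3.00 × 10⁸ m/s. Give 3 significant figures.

Planck density: ρ_P = c⁵/(ℏG²) = 5.20 × 10⁹⁶ kg/m³.
3.86 × 10⁶ / 5.20 × 10⁹⁶ = 7.42 × 10⁻⁹¹

7.42 × 10⁻⁹¹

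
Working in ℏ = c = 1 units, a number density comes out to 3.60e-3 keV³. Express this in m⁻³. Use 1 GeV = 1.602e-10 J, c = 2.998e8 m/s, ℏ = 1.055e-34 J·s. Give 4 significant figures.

4.678e26 m⁻³

Number density is [L]⁻³ = [E]³/(ℏc)³.
1 GeV³ → 1/(ℏc)³ × (1 GeV in J)³ = 1.299e47 m⁻³.
Convert the energy scale: 3.60e-3 keV³ = 3.60e-21 GeV³.
Result: 3.60e-21 × 1.299e47 = 4.678e26 m⁻³.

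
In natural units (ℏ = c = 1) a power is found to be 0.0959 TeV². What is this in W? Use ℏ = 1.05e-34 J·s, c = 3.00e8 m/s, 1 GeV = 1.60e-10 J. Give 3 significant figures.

Power is [E]/[T] = [E]²/ℏ.
1 GeV² → 1/ℏ × (1 GeV in J)² = 2.44e14 W.
Convert the energy scale: 0.0959 TeV² = 9.59e4 GeV².
Result: 9.59e4 × 2.44e14 = 2.34e19 W.

2.34e19 W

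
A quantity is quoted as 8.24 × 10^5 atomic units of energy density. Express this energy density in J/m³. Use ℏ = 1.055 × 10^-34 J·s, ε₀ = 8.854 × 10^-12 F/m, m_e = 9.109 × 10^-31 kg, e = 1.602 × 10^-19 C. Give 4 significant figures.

2.414 × 10^19 J/m³

One atomic unit of energy density: u_au = E_h/a₀³ = m_e⁴e¹⁰/((4πε₀)⁵ℏ⁸) = 2.929 × 10^13 J/m³.
8.24 × 10^5 × 2.929 × 10^13 J/m³ = 2.414 × 10^19 J/m³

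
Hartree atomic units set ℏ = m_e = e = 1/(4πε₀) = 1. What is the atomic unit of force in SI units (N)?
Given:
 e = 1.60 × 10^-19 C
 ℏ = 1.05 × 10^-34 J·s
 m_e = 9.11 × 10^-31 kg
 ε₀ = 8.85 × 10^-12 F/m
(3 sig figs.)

Dimensional analysis gives F_au = E_h/a₀ = m_e²e⁶/((4πε₀)³ℏ⁴).
E_h = 4.38 × 10^-18 J
a₀ = 5.26 × 10^-11 m
E_h/a₀ = 8.33 × 10^-8 N

8.33 × 10^-8 N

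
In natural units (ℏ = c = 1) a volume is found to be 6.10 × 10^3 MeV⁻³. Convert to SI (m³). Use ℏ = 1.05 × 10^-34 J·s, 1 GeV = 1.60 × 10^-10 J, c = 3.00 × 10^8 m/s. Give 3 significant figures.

4.65 × 10^-35 m³

Volume is [L]³ = [E]⁻³·(ℏc)³.
1 GeV⁻³ → (ℏc)³ × (1 GeV in J)⁻³ = 7.63 × 10^-48 m³.
Convert the energy scale: 6.10 × 10^3 MeV⁻³ = 6.10 × 10^12 GeV⁻³.
Result: 6.10 × 10^12 × 7.63 × 10^-48 = 4.65 × 10^-35 m³.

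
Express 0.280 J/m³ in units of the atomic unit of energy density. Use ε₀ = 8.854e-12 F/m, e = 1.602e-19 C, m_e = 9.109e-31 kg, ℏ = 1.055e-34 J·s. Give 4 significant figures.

9.559e-15

atomic unit of energy density: u_au = E_h/a₀³ = m_e⁴e¹⁰/((4πε₀)⁵ℏ⁸) = 2.929e13 J/m³.
0.280 / 2.929e13 = 9.559e-15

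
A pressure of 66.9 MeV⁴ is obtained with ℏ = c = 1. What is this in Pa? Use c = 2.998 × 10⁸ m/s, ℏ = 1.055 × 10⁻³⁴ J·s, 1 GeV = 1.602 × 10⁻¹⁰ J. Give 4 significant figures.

1.393 × 10²⁷ Pa

Pressure is [E]/[L]³ = [E]⁴/(ℏc)³.
1 GeV⁴ → 1/(ℏc)³ × (1 GeV in J)⁴ = 2.082 × 10³⁷ Pa.
Convert the energy scale: 66.9 MeV⁴ = 6.69 × 10⁻¹¹ GeV⁴.
Result: 6.69 × 10⁻¹¹ × 2.082 × 10³⁷ = 1.393 × 10²⁷ Pa.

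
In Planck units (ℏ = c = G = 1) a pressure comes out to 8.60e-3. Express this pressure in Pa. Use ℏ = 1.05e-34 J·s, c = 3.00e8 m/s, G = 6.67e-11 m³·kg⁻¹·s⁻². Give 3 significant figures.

4.03e111 Pa

One Planck pressure: p_P = c⁷/(ℏG²) = 4.68e113 Pa.
8.60e-3 × 4.68e113 Pa = 4.03e111 Pa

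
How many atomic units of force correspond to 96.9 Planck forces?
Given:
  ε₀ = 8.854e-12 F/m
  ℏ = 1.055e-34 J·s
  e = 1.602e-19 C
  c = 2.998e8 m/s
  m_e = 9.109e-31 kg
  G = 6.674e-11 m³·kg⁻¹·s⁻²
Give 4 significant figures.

Planck force: F_P = c⁴/G = 1.210e44 N
atomic unit of force: F_au = E_h/a₀ = m_e²e⁶/((4πε₀)³ℏ⁴) = 8.220e-8 N
96.9 × 1.210e44 / 8.220e-8 = 1.427e53

1.427e53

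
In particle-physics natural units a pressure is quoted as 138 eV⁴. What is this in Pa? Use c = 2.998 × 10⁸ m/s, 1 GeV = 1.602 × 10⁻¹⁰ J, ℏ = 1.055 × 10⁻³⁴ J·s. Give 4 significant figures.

2.873 × 10³ Pa

Pressure is [E]/[L]³ = [E]⁴/(ℏc)³.
1 GeV⁴ → 1/(ℏc)³ × (1 GeV in J)⁴ = 2.082 × 10³⁷ Pa.
Convert the energy scale: 138 eV⁴ = 1.38 × 10⁻³⁴ GeV⁴.
Result: 1.38 × 10⁻³⁴ × 2.082 × 10³⁷ = 2.873 × 10³ Pa.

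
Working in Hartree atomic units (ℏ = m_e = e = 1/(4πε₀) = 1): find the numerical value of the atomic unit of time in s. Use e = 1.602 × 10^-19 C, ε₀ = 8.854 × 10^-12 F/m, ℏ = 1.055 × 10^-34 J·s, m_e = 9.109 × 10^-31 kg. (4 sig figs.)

2.423 × 10^-17 s

From ℏ = m_e = e = 1/(4πε₀) = 1 the time scale is τ_au = (4πε₀)²ℏ³/(m_e e⁴).
E_h = 4.354 × 10^-18 J
ℏ/E_h = 2.423 × 10^-17 s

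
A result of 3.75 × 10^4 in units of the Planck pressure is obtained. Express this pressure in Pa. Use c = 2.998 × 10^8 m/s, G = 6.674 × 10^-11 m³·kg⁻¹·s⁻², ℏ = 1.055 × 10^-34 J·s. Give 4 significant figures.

1.737 × 10^118 Pa

One Planck pressure: p_P = c⁷/(ℏG²) = 4.632 × 10^113 Pa.
3.75 × 10^4 × 4.632 × 10^113 Pa = 1.737 × 10^118 Pa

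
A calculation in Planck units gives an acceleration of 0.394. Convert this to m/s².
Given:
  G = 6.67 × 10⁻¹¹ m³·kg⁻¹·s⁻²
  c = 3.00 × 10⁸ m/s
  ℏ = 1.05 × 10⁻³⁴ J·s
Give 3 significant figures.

One Planck acceleration: a_P = √(c⁷/(ℏG)) = 5.59 × 10⁵¹ m/s².
0.394 × 5.59 × 10⁵¹ m/s² = 2.20 × 10⁵¹ m/s²

2.20 × 10⁵¹ m/s²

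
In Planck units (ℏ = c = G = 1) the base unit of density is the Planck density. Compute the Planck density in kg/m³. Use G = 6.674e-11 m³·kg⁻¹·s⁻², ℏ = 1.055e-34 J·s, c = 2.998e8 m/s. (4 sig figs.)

ρ_P = c⁵/(ℏG²)
  = 2.422e42 / 4.699e-55
  = 5.154e96 kg/m³

5.154e96 kg/m³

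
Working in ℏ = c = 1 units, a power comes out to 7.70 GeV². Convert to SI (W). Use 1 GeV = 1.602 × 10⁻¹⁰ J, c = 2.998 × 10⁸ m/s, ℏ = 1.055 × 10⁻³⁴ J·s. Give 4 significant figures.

Power is [E]/[T] = [E]²/ℏ.
1 GeV² → 1/ℏ × (1 GeV in J)² = 2.433 × 10¹⁴ W.
Result: 7.70 × 2.433 × 10¹⁴ = 1.873 × 10¹⁵ W.

1.873 × 10¹⁵ W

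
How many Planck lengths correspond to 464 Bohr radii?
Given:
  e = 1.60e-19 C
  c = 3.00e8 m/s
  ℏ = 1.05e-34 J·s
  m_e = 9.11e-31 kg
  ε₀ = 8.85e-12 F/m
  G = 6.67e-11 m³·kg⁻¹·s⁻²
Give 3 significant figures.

1.51e27

Bohr radius: a₀ = 4πε₀ℏ²/(m_e e²) = 5.26e-11 m
Planck length: ℓ_P = √(ℏG/c³) = 1.61e-35 m
464 × 5.26e-11 / 1.61e-35 = 1.51e27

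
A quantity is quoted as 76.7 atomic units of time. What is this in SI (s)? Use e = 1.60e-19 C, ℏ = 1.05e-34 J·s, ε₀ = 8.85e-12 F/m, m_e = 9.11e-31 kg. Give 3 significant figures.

1.84e-15 s

One atomic unit of time: τ_au = (4πε₀)²ℏ³/(m_e e⁴) = 2.40e-17 s.
76.7 × 2.40e-17 s = 1.84e-15 s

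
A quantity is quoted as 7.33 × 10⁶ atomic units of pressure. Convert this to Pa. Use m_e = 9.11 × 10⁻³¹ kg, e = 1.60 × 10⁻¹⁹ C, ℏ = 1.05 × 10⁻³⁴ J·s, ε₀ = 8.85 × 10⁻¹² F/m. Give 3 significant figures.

One atomic unit of pressure: P_au = E_h/a₀³ = m_e⁴e¹⁰/((4πε₀)⁵ℏ⁸) = 3.01 × 10¹³ Pa.
7.33 × 10⁶ × 3.01 × 10¹³ Pa = 2.21 × 10²⁰ Pa

2.21 × 10²⁰ Pa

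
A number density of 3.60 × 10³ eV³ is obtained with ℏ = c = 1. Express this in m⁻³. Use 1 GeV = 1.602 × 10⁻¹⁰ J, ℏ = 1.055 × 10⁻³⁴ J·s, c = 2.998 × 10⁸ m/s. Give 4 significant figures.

4.678 × 10²³ m⁻³

Number density is [L]⁻³ = [E]³/(ℏc)³.
1 GeV³ → 1/(ℏc)³ × (1 GeV in J)³ = 1.299 × 10⁴⁷ m⁻³.
Convert the energy scale: 3.60 × 10³ eV³ = 3.60 × 10⁻²⁴ GeV³.
Result: 3.60 × 10⁻²⁴ × 1.299 × 10⁴⁷ = 4.678 × 10²³ m⁻³.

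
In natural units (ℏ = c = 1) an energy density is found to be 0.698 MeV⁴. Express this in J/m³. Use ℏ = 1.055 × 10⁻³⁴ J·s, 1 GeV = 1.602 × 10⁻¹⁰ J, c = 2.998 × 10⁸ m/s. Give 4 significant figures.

1.453 × 10²⁵ J/m³

[E]/[L]³ = [E]⁴/(ℏc)³; restore (ℏc)⁻³.
1 GeV⁴ → 1/(ℏc)³ × (1 GeV in J)⁴ = 2.082 × 10³⁷ J/m³.
Convert the energy scale: 0.698 MeV⁴ = 6.98 × 10⁻¹³ GeV⁴.
Result: 6.98 × 10⁻¹³ × 2.082 × 10³⁷ = 1.453 × 10²⁵ J/m³.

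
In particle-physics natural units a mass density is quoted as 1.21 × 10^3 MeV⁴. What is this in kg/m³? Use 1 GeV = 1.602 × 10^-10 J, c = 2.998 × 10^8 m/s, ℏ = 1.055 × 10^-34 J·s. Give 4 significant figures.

Mass density is [E]/(c²[L]³) = [E]⁴/(ℏ³c⁵).
1 GeV⁴ → 1/(ℏ³c⁵) × (1 GeV in J)⁴ = 2.316 × 10^20 kg/m³.
Convert the energy scale: 1.21 × 10^3 MeV⁴ = 1.21 × 10^-9 GeV⁴.
Result: 1.21 × 10^-9 × 2.316 × 10^20 = 2.802 × 10^11 kg/m³.

2.802 × 10^11 kg/m³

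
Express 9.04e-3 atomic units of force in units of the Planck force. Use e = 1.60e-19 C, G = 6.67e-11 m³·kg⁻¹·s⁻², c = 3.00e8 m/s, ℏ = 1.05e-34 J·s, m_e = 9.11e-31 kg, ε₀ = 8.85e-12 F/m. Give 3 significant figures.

atomic unit of force: F_au = E_h/a₀ = m_e²e⁶/((4πε₀)³ℏ⁴) = 8.33e-8 N
Planck force: F_P = c⁴/G = 1.21e44 N
9.04e-3 × 8.33e-8 / 1.21e44 = 6.20e-54

6.20e-54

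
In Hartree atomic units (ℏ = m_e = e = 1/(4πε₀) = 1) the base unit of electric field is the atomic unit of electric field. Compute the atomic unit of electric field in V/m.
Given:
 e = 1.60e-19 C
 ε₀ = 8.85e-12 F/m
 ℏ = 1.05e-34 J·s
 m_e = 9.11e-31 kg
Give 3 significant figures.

5.20e11 V/m

E_au = E_h/(e a₀) = m_e²e⁵/((4πε₀)³ℏ⁴)
E_h = 4.38e-18 J
a₀ = 5.26e-11 m
E_h/(e·a₀) = 5.20e11 V/m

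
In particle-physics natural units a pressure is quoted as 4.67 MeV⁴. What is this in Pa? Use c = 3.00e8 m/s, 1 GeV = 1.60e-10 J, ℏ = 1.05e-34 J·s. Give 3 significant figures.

Pressure is [E]/[L]³ = [E]⁴/(ℏc)³.
1 GeV⁴ → 1/(ℏc)³ × (1 GeV in J)⁴ = 2.10e37 Pa.
Convert the energy scale: 4.67 MeV⁴ = 4.67e-12 GeV⁴.
Result: 4.67e-12 × 2.10e37 = 9.79e25 Pa.

9.79e25 Pa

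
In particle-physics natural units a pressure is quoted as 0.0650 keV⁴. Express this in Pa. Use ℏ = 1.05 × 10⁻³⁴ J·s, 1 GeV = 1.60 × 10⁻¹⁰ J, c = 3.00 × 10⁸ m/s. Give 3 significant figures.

1.36 × 10¹² Pa

Pressure is [E]/[L]³ = [E]⁴/(ℏc)³.
1 GeV⁴ → 1/(ℏc)³ × (1 GeV in J)⁴ = 2.10 × 10³⁷ Pa.
Convert the energy scale: 0.0650 keV⁴ = 6.50 × 10⁻²⁶ GeV⁴.
Result: 6.50 × 10⁻²⁶ × 2.10 × 10³⁷ = 1.36 × 10¹² Pa.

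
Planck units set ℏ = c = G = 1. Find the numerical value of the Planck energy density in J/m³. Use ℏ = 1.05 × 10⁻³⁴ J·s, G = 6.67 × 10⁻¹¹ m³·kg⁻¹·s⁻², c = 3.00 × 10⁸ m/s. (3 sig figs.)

From ℏ = c = G = 1 the energy density scale is u_P = c⁷/(ℏG²).
  = 2.19 × 10⁵⁹ / 4.67 × 10⁻⁵⁵
  = 4.68 × 10¹¹³ J/m³

4.68 × 10¹¹³ J/m³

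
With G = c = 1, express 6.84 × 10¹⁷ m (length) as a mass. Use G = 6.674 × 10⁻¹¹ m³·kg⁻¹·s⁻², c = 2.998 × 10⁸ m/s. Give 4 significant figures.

Length → mass via c²/G.
6.84 × 10¹⁷ m × (c²/G) = 9.212 × 10⁴⁴ kg

9.212 × 10⁴⁴ kg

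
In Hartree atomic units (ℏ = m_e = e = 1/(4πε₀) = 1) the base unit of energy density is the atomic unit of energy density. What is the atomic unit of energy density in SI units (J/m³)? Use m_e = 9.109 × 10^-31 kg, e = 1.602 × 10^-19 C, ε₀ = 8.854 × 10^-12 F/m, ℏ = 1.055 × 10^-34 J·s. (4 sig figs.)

u_au = E_h/a₀³ = m_e⁴e¹⁰/((4πε₀)⁵ℏ⁸)
E_h = 4.354 × 10^-18 J
a₀ = 5.297 × 10^-11 m
E_h/a₀³ = 2.929 × 10^13 J/m³

2.929 × 10^13 J/m³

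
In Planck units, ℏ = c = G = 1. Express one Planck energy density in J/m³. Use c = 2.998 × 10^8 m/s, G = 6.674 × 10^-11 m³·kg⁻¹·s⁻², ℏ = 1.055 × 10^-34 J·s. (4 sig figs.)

The unique combination of the constants set to 1 with dimensions of energy density is u_P = c⁷/(ℏG²).
  = 2.177 × 10^59 / 4.699 × 10^-55
  = 4.632 × 10^113 J/m³

4.632 × 10^113 J/m³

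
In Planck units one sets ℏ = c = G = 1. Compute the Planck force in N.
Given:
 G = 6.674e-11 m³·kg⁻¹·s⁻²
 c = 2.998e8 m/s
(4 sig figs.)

1.210e44 N

F_P = c⁴/G
  = 8.078e33 / 6.674e-11
  = 1.210e44 N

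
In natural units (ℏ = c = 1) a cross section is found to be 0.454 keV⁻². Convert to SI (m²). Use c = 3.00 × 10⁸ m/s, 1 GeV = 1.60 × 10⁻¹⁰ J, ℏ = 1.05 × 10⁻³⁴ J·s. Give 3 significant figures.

1.76 × 10⁻²⁰ m²

Area is [L]² = [E]⁻²·(ℏc)²; restore (ℏc)².
1 GeV⁻² → (ℏc)² × (1 GeV in J)⁻² = 3.88 × 10⁻³² m².
Convert the energy scale: 0.454 keV⁻² = 4.54 × 10¹¹ GeV⁻².
Result: 4.54 × 10¹¹ × 3.88 × 10⁻³² = 1.76 × 10⁻²⁰ m².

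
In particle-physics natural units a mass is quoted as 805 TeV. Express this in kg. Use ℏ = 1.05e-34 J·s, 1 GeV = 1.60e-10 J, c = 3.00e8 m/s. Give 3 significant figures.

Mass is [E]/c²; divide by c².
1 GeV → 1/c² × (1 GeV in J) = 1.78e-27 kg.
Convert the energy scale: 805 TeV = 8.05e5 GeV.
Result: 8.05e5 × 1.78e-27 = 1.43e-21 kg.

1.43e-21 kg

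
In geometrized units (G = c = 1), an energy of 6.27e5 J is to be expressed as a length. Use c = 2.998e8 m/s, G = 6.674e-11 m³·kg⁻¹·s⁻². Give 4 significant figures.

Energy → length via G/c⁴.
6.27e5 J × (G/c⁴) = 5.180e-39 m

5.180e-39 m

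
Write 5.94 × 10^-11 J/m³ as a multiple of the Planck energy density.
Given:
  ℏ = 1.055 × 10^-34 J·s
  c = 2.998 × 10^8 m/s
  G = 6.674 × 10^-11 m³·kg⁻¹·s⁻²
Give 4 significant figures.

1.282 × 10^-124

Planck energy density: u_P = c⁷/(ℏG²) = 4.632 × 10^113 J/m³.
5.94 × 10^-11 / 4.632 × 10^113 = 1.282 × 10^-124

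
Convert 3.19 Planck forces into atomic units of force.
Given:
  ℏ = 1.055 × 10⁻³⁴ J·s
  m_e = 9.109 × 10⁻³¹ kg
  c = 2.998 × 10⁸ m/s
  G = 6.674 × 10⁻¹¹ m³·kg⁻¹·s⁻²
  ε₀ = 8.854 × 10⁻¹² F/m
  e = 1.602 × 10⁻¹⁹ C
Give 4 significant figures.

Planck force: F_P = c⁴/G = 1.210 × 10⁴⁴ N
atomic unit of force: F_au = E_h/a₀ = m_e²e⁶/((4πε₀)³ℏ⁴) = 8.220 × 10⁻⁸ N
3.19 × 1.210 × 10⁴⁴ / 8.220 × 10⁻⁸ = 4.698 × 10⁵¹

4.698 × 10⁵¹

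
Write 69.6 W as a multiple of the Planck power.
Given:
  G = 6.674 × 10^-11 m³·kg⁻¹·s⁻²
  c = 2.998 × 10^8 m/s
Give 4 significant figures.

1.918 × 10^-51

Planck power: P_P = c⁵/G = 3.629 × 10^52 W.
69.6 / 3.629 × 10^52 = 1.918 × 10^-51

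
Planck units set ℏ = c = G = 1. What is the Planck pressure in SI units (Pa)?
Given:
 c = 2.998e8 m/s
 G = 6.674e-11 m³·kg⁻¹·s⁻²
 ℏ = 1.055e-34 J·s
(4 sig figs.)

4.632e113 Pa

From ℏ = c = G = 1 the pressure scale is p_P = c⁷/(ℏG²).
  = 2.177e59 / 4.699e-55
  = 4.632e113 Pa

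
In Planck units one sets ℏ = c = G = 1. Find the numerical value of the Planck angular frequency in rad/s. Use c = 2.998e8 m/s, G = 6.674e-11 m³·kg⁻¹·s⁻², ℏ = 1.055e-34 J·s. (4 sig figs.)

ω_P = √(c⁵/(ℏG))
  = √(3.440e86)
  = 1.855e43 rad/s

1.855e43 rad/s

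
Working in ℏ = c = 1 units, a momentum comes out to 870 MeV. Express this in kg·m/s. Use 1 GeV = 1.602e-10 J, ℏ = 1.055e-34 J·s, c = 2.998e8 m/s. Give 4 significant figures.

Momentum is [E]/c; divide by c.
1 GeV → 1/c × (1 GeV in J) = 5.344e-19 kg·m/s.
Convert the energy scale: 870 MeV = 0.870 GeV.
Result: 0.870 × 5.344e-19 = 4.649e-19 kg·m/s.

4.649e-19 kg·m/s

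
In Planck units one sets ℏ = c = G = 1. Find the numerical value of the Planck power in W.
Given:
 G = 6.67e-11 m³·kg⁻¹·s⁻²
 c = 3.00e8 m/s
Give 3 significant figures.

P_P = c⁵/G
  = 2.43e42 / 6.67e-11
  = 3.64e52 W

3.64e52 W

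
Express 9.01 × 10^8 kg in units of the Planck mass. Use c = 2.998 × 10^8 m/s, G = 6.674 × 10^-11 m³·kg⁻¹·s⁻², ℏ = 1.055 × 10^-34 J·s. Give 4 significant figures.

Planck mass: m_P = √(ℏc/G) = 2.177 × 10^-8 kg.
9.01 × 10^8 / 2.177 × 10^-8 = 4.139 × 10^16

4.139 × 10^16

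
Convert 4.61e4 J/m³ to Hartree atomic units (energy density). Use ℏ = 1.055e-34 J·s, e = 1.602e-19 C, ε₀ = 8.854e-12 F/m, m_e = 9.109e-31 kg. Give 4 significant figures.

1.574e-9

atomic unit of energy density: u_au = E_h/a₀³ = m_e⁴e¹⁰/((4πε₀)⁵ℏ⁸) = 2.929e13 J/m³.
4.61e4 / 2.929e13 = 1.574e-9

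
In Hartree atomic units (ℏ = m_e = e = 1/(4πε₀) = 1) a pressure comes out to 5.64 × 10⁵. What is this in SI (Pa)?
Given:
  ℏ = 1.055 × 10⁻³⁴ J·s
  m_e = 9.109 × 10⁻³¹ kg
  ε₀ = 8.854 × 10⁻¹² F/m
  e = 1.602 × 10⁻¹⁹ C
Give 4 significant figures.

One atomic unit of pressure: P_au = E_h/a₀³ = m_e⁴e¹⁰/((4πε₀)⁵ℏ⁸) = 2.929 × 10¹³ Pa.
5.64 × 10⁵ × 2.929 × 10¹³ Pa = 1.652 × 10¹⁹ Pa

1.652 × 10¹⁹ Pa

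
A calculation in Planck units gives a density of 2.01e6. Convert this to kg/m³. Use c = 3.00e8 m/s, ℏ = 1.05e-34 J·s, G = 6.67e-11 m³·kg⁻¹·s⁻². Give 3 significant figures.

1.05e103 kg/m³

One Planck density: ρ_P = c⁵/(ℏG²) = 5.20e96 kg/m³.
2.01e6 × 5.20e96 kg/m³ = 1.05e103 kg/m³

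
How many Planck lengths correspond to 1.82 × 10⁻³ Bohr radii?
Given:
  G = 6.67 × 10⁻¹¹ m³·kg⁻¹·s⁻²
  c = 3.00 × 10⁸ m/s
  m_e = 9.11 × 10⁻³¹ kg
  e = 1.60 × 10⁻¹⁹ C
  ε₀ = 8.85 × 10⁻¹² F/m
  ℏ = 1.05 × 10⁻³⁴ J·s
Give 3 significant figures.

5.94 × 10²¹

Bohr radius: a₀ = 4πε₀ℏ²/(m_e e²) = 5.26 × 10⁻¹¹ m
Planck length: ℓ_P = √(ℏG/c³) = 1.61 × 10⁻³⁵ m
1.82 × 10⁻³ × 5.26 × 10⁻¹¹ / 1.61 × 10⁻³⁵ = 5.94 × 10²¹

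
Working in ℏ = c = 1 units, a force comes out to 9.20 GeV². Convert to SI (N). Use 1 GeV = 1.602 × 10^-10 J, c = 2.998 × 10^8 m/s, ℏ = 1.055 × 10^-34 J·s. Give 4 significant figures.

7.465 × 10^6 N

Force is [E]/[L] = [E]²/(ℏc); restore (ℏc)⁻¹.
1 GeV² → 1/(ℏc) × (1 GeV in J)² = 8.114 × 10^5 N.
Result: 9.20 × 8.114 × 10^5 = 7.465 × 10^6 N.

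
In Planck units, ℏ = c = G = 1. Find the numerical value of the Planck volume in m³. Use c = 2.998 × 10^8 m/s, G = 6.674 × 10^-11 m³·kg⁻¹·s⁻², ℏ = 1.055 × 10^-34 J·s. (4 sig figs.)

The unique combination of the constants set to 1 with dimensions of volume is V_P = (ℏG/c³)^(3/2).
  = √(1.784 × 10^-209)
  = 4.224 × 10^-105 m³

4.224 × 10^-105 m³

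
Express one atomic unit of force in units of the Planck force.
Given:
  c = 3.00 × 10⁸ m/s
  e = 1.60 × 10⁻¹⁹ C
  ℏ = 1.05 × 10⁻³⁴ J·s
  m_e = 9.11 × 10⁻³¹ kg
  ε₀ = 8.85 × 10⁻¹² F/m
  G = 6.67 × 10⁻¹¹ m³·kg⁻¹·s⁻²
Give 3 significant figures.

6.86 × 10⁻⁵²

atomic unit of force: F_au = E_h/a₀ = m_e²e⁶/((4πε₀)³ℏ⁴) = 8.33 × 10⁻⁸ N
Planck force: F_P = c⁴/G = 1.21 × 10⁴⁴ N
ratio = 8.33 × 10⁻⁸ / 1.21 × 10⁴⁴ = 6.86 × 10⁻⁵²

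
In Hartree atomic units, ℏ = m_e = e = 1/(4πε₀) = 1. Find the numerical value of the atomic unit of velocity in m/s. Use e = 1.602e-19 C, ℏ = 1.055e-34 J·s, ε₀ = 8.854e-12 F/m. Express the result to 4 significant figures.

Dimensional analysis gives v_au = e²/(4πε₀ℏ).
  = 2.566e-38 / 1.174e-44
  = 2.186e6 m/s

2.186e6 m/s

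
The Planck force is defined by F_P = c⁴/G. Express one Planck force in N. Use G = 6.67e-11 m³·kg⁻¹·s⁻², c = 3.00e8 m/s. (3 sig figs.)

F_P = c⁴/G
  = 8.10e33 / 6.67e-11
  = 1.21e44 N

1.21e44 N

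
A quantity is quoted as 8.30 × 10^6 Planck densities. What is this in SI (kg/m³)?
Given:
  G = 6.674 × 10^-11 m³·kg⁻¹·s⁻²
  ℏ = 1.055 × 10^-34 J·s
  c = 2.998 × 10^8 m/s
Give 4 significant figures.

One Planck density: ρ_P = c⁵/(ℏG²) = 5.154 × 10^96 kg/m³.
8.30 × 10^6 × 5.154 × 10^96 kg/m³ = 4.278 × 10^103 kg/m³

4.278 × 10^103 kg/m³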